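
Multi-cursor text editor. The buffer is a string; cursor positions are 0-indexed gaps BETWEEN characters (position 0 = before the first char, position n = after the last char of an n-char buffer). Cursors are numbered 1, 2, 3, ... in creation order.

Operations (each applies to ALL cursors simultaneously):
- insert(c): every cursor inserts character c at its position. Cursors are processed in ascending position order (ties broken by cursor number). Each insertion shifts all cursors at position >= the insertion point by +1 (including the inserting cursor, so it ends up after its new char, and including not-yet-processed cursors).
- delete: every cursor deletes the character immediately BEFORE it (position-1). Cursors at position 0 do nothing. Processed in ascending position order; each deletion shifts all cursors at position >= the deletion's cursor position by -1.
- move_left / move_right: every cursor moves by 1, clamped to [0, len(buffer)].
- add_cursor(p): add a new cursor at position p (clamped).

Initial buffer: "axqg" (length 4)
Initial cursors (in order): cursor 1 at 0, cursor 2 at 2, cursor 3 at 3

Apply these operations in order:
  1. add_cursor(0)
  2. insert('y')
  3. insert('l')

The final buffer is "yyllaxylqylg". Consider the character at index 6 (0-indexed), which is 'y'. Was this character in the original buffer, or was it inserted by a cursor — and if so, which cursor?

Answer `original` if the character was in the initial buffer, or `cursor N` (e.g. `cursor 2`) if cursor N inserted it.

Answer: cursor 2

Derivation:
After op 1 (add_cursor(0)): buffer="axqg" (len 4), cursors c1@0 c4@0 c2@2 c3@3, authorship ....
After op 2 (insert('y')): buffer="yyaxyqyg" (len 8), cursors c1@2 c4@2 c2@5 c3@7, authorship 14..2.3.
After op 3 (insert('l')): buffer="yyllaxylqylg" (len 12), cursors c1@4 c4@4 c2@8 c3@11, authorship 1414..22.33.
Authorship (.=original, N=cursor N): 1 4 1 4 . . 2 2 . 3 3 .
Index 6: author = 2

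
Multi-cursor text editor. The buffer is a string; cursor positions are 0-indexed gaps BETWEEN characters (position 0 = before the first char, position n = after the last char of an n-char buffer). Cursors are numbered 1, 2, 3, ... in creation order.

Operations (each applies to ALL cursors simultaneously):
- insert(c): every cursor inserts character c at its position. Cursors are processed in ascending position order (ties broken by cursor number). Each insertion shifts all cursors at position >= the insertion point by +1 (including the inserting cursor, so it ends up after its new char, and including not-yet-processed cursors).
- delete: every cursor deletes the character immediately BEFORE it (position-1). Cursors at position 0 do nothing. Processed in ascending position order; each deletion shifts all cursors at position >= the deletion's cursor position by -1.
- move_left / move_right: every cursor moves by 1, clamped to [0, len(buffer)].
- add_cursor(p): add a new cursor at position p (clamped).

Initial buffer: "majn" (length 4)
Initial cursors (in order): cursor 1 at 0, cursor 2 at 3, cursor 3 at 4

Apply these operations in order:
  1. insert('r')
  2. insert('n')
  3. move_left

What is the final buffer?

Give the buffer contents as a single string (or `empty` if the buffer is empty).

Answer: rnmajrnnrn

Derivation:
After op 1 (insert('r')): buffer="rmajrnr" (len 7), cursors c1@1 c2@5 c3@7, authorship 1...2.3
After op 2 (insert('n')): buffer="rnmajrnnrn" (len 10), cursors c1@2 c2@7 c3@10, authorship 11...22.33
After op 3 (move_left): buffer="rnmajrnnrn" (len 10), cursors c1@1 c2@6 c3@9, authorship 11...22.33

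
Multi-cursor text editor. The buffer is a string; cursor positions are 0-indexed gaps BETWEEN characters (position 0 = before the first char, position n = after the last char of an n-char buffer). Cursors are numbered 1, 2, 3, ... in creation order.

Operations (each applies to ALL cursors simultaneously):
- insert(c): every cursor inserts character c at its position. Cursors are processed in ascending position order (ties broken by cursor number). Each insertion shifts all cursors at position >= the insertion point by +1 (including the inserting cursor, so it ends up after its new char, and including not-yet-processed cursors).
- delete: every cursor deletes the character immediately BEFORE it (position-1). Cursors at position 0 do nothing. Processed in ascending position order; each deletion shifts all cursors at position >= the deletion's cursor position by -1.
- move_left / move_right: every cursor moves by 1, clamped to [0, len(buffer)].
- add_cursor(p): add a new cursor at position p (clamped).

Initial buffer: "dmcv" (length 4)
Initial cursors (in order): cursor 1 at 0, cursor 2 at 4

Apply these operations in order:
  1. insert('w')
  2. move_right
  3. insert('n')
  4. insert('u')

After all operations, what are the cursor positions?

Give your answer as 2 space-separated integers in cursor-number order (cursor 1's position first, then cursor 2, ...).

Answer: 4 10

Derivation:
After op 1 (insert('w')): buffer="wdmcvw" (len 6), cursors c1@1 c2@6, authorship 1....2
After op 2 (move_right): buffer="wdmcvw" (len 6), cursors c1@2 c2@6, authorship 1....2
After op 3 (insert('n')): buffer="wdnmcvwn" (len 8), cursors c1@3 c2@8, authorship 1.1...22
After op 4 (insert('u')): buffer="wdnumcvwnu" (len 10), cursors c1@4 c2@10, authorship 1.11...222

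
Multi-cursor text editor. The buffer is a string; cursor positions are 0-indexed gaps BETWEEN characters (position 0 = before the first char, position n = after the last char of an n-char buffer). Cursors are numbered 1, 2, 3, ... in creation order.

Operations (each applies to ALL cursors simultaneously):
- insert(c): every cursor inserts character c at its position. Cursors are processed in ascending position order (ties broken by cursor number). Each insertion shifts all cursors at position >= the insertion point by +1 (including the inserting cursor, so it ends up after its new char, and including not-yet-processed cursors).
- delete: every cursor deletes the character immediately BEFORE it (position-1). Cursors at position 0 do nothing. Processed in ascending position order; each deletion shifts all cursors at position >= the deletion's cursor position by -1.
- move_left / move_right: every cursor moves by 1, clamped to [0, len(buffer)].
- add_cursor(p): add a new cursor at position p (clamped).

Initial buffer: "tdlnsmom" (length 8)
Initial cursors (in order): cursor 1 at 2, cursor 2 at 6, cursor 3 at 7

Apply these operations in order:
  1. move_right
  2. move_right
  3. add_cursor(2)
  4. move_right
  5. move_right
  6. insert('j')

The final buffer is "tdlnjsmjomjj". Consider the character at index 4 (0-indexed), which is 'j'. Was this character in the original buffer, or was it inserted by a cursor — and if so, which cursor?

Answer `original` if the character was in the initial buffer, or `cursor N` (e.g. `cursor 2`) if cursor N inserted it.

After op 1 (move_right): buffer="tdlnsmom" (len 8), cursors c1@3 c2@7 c3@8, authorship ........
After op 2 (move_right): buffer="tdlnsmom" (len 8), cursors c1@4 c2@8 c3@8, authorship ........
After op 3 (add_cursor(2)): buffer="tdlnsmom" (len 8), cursors c4@2 c1@4 c2@8 c3@8, authorship ........
After op 4 (move_right): buffer="tdlnsmom" (len 8), cursors c4@3 c1@5 c2@8 c3@8, authorship ........
After op 5 (move_right): buffer="tdlnsmom" (len 8), cursors c4@4 c1@6 c2@8 c3@8, authorship ........
After op 6 (insert('j')): buffer="tdlnjsmjomjj" (len 12), cursors c4@5 c1@8 c2@12 c3@12, authorship ....4..1..23
Authorship (.=original, N=cursor N): . . . . 4 . . 1 . . 2 3
Index 4: author = 4

Answer: cursor 4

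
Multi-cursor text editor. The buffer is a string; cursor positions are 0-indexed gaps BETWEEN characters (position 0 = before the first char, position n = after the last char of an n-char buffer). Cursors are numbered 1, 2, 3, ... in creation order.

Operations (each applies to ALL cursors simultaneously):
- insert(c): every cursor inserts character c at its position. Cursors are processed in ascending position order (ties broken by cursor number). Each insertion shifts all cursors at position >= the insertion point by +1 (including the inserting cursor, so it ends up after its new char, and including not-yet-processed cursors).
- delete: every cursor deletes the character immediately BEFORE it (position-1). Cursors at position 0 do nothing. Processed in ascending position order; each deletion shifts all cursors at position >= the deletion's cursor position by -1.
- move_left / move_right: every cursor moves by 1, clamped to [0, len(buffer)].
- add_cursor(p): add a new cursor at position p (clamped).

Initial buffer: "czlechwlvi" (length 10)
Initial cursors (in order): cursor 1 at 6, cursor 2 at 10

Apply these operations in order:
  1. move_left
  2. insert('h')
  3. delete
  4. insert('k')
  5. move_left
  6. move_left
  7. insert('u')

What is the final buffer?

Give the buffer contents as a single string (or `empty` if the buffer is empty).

After op 1 (move_left): buffer="czlechwlvi" (len 10), cursors c1@5 c2@9, authorship ..........
After op 2 (insert('h')): buffer="czlechhwlvhi" (len 12), cursors c1@6 c2@11, authorship .....1....2.
After op 3 (delete): buffer="czlechwlvi" (len 10), cursors c1@5 c2@9, authorship ..........
After op 4 (insert('k')): buffer="czleckhwlvki" (len 12), cursors c1@6 c2@11, authorship .....1....2.
After op 5 (move_left): buffer="czleckhwlvki" (len 12), cursors c1@5 c2@10, authorship .....1....2.
After op 6 (move_left): buffer="czleckhwlvki" (len 12), cursors c1@4 c2@9, authorship .....1....2.
After op 7 (insert('u')): buffer="czleuckhwluvki" (len 14), cursors c1@5 c2@11, authorship ....1.1...2.2.

Answer: czleuckhwluvki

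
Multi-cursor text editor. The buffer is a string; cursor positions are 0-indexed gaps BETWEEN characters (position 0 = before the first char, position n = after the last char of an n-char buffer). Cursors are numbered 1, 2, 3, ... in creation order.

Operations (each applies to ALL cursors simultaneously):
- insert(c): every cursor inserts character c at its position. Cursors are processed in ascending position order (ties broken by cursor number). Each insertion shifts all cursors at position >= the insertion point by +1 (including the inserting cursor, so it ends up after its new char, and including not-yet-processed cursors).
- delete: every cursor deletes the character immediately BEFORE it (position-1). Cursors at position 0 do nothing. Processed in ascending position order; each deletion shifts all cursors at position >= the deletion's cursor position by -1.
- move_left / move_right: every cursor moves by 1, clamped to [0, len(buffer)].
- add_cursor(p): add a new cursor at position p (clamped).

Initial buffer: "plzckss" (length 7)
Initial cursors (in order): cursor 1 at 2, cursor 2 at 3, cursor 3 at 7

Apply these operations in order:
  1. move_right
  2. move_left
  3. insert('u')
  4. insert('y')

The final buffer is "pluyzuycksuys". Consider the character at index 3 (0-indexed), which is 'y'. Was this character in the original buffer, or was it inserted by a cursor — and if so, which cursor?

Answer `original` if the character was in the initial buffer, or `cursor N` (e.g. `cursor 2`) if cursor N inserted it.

After op 1 (move_right): buffer="plzckss" (len 7), cursors c1@3 c2@4 c3@7, authorship .......
After op 2 (move_left): buffer="plzckss" (len 7), cursors c1@2 c2@3 c3@6, authorship .......
After op 3 (insert('u')): buffer="pluzucksus" (len 10), cursors c1@3 c2@5 c3@9, authorship ..1.2...3.
After op 4 (insert('y')): buffer="pluyzuycksuys" (len 13), cursors c1@4 c2@7 c3@12, authorship ..11.22...33.
Authorship (.=original, N=cursor N): . . 1 1 . 2 2 . . . 3 3 .
Index 3: author = 1

Answer: cursor 1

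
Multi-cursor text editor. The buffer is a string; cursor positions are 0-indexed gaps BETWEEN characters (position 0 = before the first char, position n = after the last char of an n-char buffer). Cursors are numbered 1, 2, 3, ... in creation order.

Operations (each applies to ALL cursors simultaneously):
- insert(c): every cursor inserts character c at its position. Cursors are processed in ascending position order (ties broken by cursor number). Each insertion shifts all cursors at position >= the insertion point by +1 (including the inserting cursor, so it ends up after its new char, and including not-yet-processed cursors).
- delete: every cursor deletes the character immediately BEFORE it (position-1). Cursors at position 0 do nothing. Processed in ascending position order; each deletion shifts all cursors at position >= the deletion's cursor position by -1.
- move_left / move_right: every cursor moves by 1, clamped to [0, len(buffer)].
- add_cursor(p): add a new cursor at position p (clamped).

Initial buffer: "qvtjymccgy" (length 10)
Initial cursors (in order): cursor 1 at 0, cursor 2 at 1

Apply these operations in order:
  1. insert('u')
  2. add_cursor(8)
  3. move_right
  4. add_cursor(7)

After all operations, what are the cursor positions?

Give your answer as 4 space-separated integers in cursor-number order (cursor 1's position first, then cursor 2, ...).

After op 1 (insert('u')): buffer="uquvtjymccgy" (len 12), cursors c1@1 c2@3, authorship 1.2.........
After op 2 (add_cursor(8)): buffer="uquvtjymccgy" (len 12), cursors c1@1 c2@3 c3@8, authorship 1.2.........
After op 3 (move_right): buffer="uquvtjymccgy" (len 12), cursors c1@2 c2@4 c3@9, authorship 1.2.........
After op 4 (add_cursor(7)): buffer="uquvtjymccgy" (len 12), cursors c1@2 c2@4 c4@7 c3@9, authorship 1.2.........

Answer: 2 4 9 7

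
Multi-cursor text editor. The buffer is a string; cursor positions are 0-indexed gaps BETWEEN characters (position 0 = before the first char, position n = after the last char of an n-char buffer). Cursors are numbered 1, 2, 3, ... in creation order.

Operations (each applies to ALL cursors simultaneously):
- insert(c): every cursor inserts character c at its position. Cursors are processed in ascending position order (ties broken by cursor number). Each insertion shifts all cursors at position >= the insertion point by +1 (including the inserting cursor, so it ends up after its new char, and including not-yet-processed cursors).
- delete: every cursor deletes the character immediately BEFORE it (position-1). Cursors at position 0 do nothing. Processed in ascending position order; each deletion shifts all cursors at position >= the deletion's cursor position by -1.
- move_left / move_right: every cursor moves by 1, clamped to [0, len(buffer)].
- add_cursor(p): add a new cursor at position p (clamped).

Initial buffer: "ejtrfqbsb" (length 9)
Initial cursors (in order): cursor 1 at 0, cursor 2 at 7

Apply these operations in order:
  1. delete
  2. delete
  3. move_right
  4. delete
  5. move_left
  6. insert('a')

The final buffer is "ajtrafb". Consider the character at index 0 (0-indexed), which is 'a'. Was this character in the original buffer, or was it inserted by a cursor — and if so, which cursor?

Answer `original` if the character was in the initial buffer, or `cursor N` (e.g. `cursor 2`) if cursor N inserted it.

After op 1 (delete): buffer="ejtrfqsb" (len 8), cursors c1@0 c2@6, authorship ........
After op 2 (delete): buffer="ejtrfsb" (len 7), cursors c1@0 c2@5, authorship .......
After op 3 (move_right): buffer="ejtrfsb" (len 7), cursors c1@1 c2@6, authorship .......
After op 4 (delete): buffer="jtrfb" (len 5), cursors c1@0 c2@4, authorship .....
After op 5 (move_left): buffer="jtrfb" (len 5), cursors c1@0 c2@3, authorship .....
After op 6 (insert('a')): buffer="ajtrafb" (len 7), cursors c1@1 c2@5, authorship 1...2..
Authorship (.=original, N=cursor N): 1 . . . 2 . .
Index 0: author = 1

Answer: cursor 1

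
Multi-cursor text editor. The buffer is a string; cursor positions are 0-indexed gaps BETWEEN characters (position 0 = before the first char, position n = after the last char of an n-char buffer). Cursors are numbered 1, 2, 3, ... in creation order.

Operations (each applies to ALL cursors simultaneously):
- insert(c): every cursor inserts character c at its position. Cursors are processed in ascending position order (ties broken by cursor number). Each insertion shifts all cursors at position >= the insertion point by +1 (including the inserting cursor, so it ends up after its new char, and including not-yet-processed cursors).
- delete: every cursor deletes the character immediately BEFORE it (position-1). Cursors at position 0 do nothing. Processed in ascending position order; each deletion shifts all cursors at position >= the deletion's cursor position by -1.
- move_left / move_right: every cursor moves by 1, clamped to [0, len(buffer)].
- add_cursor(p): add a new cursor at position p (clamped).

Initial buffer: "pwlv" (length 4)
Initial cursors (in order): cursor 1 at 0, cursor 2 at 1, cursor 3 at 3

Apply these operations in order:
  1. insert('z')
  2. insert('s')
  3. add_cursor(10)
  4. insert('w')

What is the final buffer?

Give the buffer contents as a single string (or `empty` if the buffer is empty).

After op 1 (insert('z')): buffer="zpzwlzv" (len 7), cursors c1@1 c2@3 c3@6, authorship 1.2..3.
After op 2 (insert('s')): buffer="zspzswlzsv" (len 10), cursors c1@2 c2@5 c3@9, authorship 11.22..33.
After op 3 (add_cursor(10)): buffer="zspzswlzsv" (len 10), cursors c1@2 c2@5 c3@9 c4@10, authorship 11.22..33.
After op 4 (insert('w')): buffer="zswpzswwlzswvw" (len 14), cursors c1@3 c2@7 c3@12 c4@14, authorship 111.222..333.4

Answer: zswpzswwlzswvw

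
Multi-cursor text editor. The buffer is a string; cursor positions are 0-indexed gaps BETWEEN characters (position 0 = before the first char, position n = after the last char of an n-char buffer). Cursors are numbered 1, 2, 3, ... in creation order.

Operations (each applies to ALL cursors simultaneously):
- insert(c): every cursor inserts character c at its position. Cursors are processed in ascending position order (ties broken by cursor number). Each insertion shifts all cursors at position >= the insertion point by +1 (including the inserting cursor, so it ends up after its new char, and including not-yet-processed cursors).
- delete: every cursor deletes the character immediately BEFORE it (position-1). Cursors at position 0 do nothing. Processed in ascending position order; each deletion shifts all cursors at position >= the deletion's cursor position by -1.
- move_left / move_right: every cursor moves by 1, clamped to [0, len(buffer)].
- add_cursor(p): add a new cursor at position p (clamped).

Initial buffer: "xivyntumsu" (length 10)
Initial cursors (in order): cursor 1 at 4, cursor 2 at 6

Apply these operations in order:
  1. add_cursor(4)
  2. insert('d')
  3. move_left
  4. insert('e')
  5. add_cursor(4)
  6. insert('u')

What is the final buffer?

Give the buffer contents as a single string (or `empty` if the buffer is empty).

After op 1 (add_cursor(4)): buffer="xivyntumsu" (len 10), cursors c1@4 c3@4 c2@6, authorship ..........
After op 2 (insert('d')): buffer="xivyddntdumsu" (len 13), cursors c1@6 c3@6 c2@9, authorship ....13..2....
After op 3 (move_left): buffer="xivyddntdumsu" (len 13), cursors c1@5 c3@5 c2@8, authorship ....13..2....
After op 4 (insert('e')): buffer="xivydeedntedumsu" (len 16), cursors c1@7 c3@7 c2@11, authorship ....1133..22....
After op 5 (add_cursor(4)): buffer="xivydeedntedumsu" (len 16), cursors c4@4 c1@7 c3@7 c2@11, authorship ....1133..22....
After op 6 (insert('u')): buffer="xivyudeeuudnteudumsu" (len 20), cursors c4@5 c1@10 c3@10 c2@15, authorship ....4113133..222....

Answer: xivyudeeuudnteudumsu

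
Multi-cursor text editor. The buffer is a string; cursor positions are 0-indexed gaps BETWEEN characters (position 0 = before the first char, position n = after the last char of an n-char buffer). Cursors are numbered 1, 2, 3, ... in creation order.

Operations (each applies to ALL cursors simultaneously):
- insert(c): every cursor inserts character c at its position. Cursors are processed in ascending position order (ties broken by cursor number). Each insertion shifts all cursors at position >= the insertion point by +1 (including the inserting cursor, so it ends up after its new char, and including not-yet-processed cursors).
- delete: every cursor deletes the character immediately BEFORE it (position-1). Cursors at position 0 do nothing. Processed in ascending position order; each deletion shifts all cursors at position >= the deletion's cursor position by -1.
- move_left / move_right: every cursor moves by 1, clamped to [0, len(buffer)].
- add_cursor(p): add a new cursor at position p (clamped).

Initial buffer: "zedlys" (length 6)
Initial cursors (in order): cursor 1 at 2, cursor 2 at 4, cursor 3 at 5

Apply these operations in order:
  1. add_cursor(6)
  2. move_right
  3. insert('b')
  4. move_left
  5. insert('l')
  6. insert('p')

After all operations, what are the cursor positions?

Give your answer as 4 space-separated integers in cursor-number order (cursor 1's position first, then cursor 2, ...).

After op 1 (add_cursor(6)): buffer="zedlys" (len 6), cursors c1@2 c2@4 c3@5 c4@6, authorship ......
After op 2 (move_right): buffer="zedlys" (len 6), cursors c1@3 c2@5 c3@6 c4@6, authorship ......
After op 3 (insert('b')): buffer="zedblybsbb" (len 10), cursors c1@4 c2@7 c3@10 c4@10, authorship ...1..2.34
After op 4 (move_left): buffer="zedblybsbb" (len 10), cursors c1@3 c2@6 c3@9 c4@9, authorship ...1..2.34
After op 5 (insert('l')): buffer="zedlblylbsbllb" (len 14), cursors c1@4 c2@8 c3@13 c4@13, authorship ...11..22.3344
After op 6 (insert('p')): buffer="zedlpblylpbsbllppb" (len 18), cursors c1@5 c2@10 c3@17 c4@17, authorship ...111..222.334344

Answer: 5 10 17 17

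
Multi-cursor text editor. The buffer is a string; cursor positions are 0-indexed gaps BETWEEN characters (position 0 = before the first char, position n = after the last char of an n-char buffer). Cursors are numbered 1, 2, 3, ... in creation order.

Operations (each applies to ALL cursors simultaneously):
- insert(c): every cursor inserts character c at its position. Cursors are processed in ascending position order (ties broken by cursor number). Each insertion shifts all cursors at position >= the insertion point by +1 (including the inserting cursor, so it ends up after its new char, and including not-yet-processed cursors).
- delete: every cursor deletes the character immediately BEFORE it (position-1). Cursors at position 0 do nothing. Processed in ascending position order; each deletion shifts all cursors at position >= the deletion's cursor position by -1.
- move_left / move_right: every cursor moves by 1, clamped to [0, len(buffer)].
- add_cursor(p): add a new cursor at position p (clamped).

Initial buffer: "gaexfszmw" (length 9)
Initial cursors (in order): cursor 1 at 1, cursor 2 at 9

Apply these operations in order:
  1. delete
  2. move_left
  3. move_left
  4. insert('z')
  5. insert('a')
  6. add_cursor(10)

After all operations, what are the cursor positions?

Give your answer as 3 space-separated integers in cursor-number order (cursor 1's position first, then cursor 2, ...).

Answer: 2 9 10

Derivation:
After op 1 (delete): buffer="aexfszm" (len 7), cursors c1@0 c2@7, authorship .......
After op 2 (move_left): buffer="aexfszm" (len 7), cursors c1@0 c2@6, authorship .......
After op 3 (move_left): buffer="aexfszm" (len 7), cursors c1@0 c2@5, authorship .......
After op 4 (insert('z')): buffer="zaexfszzm" (len 9), cursors c1@1 c2@7, authorship 1.....2..
After op 5 (insert('a')): buffer="zaaexfszazm" (len 11), cursors c1@2 c2@9, authorship 11.....22..
After op 6 (add_cursor(10)): buffer="zaaexfszazm" (len 11), cursors c1@2 c2@9 c3@10, authorship 11.....22..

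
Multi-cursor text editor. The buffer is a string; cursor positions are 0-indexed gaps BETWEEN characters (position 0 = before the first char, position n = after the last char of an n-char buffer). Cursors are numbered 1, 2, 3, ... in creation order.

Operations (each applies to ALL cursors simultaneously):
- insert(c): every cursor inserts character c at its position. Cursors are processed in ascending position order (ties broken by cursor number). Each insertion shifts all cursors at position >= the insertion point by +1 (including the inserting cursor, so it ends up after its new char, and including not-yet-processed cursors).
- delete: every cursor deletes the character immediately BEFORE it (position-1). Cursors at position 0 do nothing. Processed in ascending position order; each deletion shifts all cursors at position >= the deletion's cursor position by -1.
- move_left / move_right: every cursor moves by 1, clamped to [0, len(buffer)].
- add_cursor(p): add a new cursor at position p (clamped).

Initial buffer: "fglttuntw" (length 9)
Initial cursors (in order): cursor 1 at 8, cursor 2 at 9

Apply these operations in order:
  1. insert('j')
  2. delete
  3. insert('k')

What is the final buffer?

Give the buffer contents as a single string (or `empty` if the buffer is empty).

Answer: fglttuntkwk

Derivation:
After op 1 (insert('j')): buffer="fglttuntjwj" (len 11), cursors c1@9 c2@11, authorship ........1.2
After op 2 (delete): buffer="fglttuntw" (len 9), cursors c1@8 c2@9, authorship .........
After op 3 (insert('k')): buffer="fglttuntkwk" (len 11), cursors c1@9 c2@11, authorship ........1.2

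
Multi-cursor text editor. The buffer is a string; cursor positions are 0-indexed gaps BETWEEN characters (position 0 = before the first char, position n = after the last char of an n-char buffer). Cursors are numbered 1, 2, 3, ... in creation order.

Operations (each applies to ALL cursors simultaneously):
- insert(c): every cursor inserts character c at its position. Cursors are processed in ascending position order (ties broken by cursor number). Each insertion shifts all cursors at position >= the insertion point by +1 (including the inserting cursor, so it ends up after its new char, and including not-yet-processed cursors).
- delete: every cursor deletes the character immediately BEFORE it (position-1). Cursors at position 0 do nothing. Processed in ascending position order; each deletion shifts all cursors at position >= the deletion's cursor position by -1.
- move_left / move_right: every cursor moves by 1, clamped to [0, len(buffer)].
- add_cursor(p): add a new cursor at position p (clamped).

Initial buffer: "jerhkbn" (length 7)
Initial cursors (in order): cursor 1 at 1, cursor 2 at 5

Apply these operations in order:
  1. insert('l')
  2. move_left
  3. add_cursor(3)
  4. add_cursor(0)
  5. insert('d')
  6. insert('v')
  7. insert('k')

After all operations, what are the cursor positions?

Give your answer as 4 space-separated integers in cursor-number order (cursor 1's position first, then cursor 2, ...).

After op 1 (insert('l')): buffer="jlerhklbn" (len 9), cursors c1@2 c2@7, authorship .1....2..
After op 2 (move_left): buffer="jlerhklbn" (len 9), cursors c1@1 c2@6, authorship .1....2..
After op 3 (add_cursor(3)): buffer="jlerhklbn" (len 9), cursors c1@1 c3@3 c2@6, authorship .1....2..
After op 4 (add_cursor(0)): buffer="jlerhklbn" (len 9), cursors c4@0 c1@1 c3@3 c2@6, authorship .1....2..
After op 5 (insert('d')): buffer="djdledrhkdlbn" (len 13), cursors c4@1 c1@3 c3@6 c2@10, authorship 4.11.3...22..
After op 6 (insert('v')): buffer="dvjdvledvrhkdvlbn" (len 17), cursors c4@2 c1@5 c3@9 c2@14, authorship 44.111.33...222..
After op 7 (insert('k')): buffer="dvkjdvkledvkrhkdvklbn" (len 21), cursors c4@3 c1@7 c3@12 c2@18, authorship 444.1111.333...2222..

Answer: 7 18 12 3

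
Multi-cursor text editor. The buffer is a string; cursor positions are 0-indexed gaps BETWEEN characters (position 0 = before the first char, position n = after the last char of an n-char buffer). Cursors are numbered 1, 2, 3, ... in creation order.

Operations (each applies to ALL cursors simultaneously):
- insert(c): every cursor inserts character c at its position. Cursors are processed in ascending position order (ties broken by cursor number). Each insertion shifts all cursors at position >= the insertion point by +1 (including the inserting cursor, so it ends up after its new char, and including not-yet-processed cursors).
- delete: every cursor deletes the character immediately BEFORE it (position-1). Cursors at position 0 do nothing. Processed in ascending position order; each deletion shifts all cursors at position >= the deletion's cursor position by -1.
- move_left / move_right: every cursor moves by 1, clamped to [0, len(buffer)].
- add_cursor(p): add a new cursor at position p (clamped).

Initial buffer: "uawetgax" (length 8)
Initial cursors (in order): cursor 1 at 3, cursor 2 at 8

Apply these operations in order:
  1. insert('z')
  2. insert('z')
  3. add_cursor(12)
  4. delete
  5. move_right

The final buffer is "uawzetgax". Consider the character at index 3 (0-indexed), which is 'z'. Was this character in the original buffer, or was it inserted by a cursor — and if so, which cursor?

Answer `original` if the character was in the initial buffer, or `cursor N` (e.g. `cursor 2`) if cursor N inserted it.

After op 1 (insert('z')): buffer="uawzetgaxz" (len 10), cursors c1@4 c2@10, authorship ...1.....2
After op 2 (insert('z')): buffer="uawzzetgaxzz" (len 12), cursors c1@5 c2@12, authorship ...11.....22
After op 3 (add_cursor(12)): buffer="uawzzetgaxzz" (len 12), cursors c1@5 c2@12 c3@12, authorship ...11.....22
After op 4 (delete): buffer="uawzetgax" (len 9), cursors c1@4 c2@9 c3@9, authorship ...1.....
After op 5 (move_right): buffer="uawzetgax" (len 9), cursors c1@5 c2@9 c3@9, authorship ...1.....
Authorship (.=original, N=cursor N): . . . 1 . . . . .
Index 3: author = 1

Answer: cursor 1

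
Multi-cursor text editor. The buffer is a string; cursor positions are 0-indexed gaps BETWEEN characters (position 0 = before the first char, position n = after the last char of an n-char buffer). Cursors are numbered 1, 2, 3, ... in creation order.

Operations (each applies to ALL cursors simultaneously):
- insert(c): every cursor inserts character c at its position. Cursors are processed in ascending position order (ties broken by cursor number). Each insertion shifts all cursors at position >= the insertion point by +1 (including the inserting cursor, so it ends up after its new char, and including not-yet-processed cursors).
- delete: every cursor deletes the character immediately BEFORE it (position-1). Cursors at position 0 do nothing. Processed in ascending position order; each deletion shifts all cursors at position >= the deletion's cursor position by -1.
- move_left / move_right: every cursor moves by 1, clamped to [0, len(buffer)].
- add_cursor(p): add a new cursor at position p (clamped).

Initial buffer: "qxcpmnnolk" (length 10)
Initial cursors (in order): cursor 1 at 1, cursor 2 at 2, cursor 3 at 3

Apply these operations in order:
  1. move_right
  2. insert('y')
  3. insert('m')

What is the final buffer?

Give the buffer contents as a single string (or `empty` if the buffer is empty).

After op 1 (move_right): buffer="qxcpmnnolk" (len 10), cursors c1@2 c2@3 c3@4, authorship ..........
After op 2 (insert('y')): buffer="qxycypymnnolk" (len 13), cursors c1@3 c2@5 c3@7, authorship ..1.2.3......
After op 3 (insert('m')): buffer="qxymcympymmnnolk" (len 16), cursors c1@4 c2@7 c3@10, authorship ..11.22.33......

Answer: qxymcympymmnnolk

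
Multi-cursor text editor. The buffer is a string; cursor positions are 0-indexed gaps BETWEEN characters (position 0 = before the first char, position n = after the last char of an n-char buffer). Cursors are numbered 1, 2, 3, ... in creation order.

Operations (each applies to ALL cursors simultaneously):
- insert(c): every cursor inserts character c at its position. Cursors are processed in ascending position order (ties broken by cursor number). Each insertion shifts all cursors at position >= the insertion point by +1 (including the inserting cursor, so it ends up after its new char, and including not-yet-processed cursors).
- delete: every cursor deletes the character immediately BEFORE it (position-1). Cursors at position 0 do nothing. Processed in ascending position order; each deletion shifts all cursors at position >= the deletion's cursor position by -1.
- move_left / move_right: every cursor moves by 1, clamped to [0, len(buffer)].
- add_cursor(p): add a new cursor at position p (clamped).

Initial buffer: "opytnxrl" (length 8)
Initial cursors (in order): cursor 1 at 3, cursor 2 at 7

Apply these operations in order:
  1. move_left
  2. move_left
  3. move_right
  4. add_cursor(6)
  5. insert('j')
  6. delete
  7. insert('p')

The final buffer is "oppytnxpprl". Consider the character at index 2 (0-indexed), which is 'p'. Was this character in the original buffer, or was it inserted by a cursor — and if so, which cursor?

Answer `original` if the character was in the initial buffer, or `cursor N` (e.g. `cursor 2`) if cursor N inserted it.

After op 1 (move_left): buffer="opytnxrl" (len 8), cursors c1@2 c2@6, authorship ........
After op 2 (move_left): buffer="opytnxrl" (len 8), cursors c1@1 c2@5, authorship ........
After op 3 (move_right): buffer="opytnxrl" (len 8), cursors c1@2 c2@6, authorship ........
After op 4 (add_cursor(6)): buffer="opytnxrl" (len 8), cursors c1@2 c2@6 c3@6, authorship ........
After op 5 (insert('j')): buffer="opjytnxjjrl" (len 11), cursors c1@3 c2@9 c3@9, authorship ..1....23..
After op 6 (delete): buffer="opytnxrl" (len 8), cursors c1@2 c2@6 c3@6, authorship ........
After op 7 (insert('p')): buffer="oppytnxpprl" (len 11), cursors c1@3 c2@9 c3@9, authorship ..1....23..
Authorship (.=original, N=cursor N): . . 1 . . . . 2 3 . .
Index 2: author = 1

Answer: cursor 1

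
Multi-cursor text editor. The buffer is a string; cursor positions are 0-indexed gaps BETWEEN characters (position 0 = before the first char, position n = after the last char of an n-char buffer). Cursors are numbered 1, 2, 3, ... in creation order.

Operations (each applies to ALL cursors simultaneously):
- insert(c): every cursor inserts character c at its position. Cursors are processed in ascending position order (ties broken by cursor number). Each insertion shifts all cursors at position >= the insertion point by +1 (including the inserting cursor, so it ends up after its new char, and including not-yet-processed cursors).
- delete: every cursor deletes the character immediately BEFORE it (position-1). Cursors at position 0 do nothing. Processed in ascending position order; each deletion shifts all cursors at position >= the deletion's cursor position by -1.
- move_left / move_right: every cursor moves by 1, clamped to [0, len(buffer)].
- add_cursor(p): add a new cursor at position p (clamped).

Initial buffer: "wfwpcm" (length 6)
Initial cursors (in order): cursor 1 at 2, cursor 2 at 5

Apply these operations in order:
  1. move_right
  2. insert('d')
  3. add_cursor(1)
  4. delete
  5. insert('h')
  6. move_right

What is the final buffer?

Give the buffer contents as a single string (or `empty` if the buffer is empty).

Answer: hfwhpcmh

Derivation:
After op 1 (move_right): buffer="wfwpcm" (len 6), cursors c1@3 c2@6, authorship ......
After op 2 (insert('d')): buffer="wfwdpcmd" (len 8), cursors c1@4 c2@8, authorship ...1...2
After op 3 (add_cursor(1)): buffer="wfwdpcmd" (len 8), cursors c3@1 c1@4 c2@8, authorship ...1...2
After op 4 (delete): buffer="fwpcm" (len 5), cursors c3@0 c1@2 c2@5, authorship .....
After op 5 (insert('h')): buffer="hfwhpcmh" (len 8), cursors c3@1 c1@4 c2@8, authorship 3..1...2
After op 6 (move_right): buffer="hfwhpcmh" (len 8), cursors c3@2 c1@5 c2@8, authorship 3..1...2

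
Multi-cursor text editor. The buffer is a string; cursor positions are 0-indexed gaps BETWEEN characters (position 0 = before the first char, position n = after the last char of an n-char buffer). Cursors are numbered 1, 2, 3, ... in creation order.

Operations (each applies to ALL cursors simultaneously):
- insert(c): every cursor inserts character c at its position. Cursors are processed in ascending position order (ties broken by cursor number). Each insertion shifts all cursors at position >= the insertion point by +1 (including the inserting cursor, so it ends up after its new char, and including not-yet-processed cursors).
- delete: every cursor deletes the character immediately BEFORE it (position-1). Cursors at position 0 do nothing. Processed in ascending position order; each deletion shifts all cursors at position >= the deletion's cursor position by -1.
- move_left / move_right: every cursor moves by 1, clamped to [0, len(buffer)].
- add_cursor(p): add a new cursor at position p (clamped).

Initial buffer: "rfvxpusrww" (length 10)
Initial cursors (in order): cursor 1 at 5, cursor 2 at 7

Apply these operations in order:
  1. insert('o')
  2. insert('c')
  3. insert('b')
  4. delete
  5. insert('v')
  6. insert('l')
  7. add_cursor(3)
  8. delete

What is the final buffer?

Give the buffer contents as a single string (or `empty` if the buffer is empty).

Answer: rfxpocvusocvrww

Derivation:
After op 1 (insert('o')): buffer="rfvxpousorww" (len 12), cursors c1@6 c2@9, authorship .....1..2...
After op 2 (insert('c')): buffer="rfvxpocusocrww" (len 14), cursors c1@7 c2@11, authorship .....11..22...
After op 3 (insert('b')): buffer="rfvxpocbusocbrww" (len 16), cursors c1@8 c2@13, authorship .....111..222...
After op 4 (delete): buffer="rfvxpocusocrww" (len 14), cursors c1@7 c2@11, authorship .....11..22...
After op 5 (insert('v')): buffer="rfvxpocvusocvrww" (len 16), cursors c1@8 c2@13, authorship .....111..222...
After op 6 (insert('l')): buffer="rfvxpocvlusocvlrww" (len 18), cursors c1@9 c2@15, authorship .....1111..2222...
After op 7 (add_cursor(3)): buffer="rfvxpocvlusocvlrww" (len 18), cursors c3@3 c1@9 c2@15, authorship .....1111..2222...
After op 8 (delete): buffer="rfxpocvusocvrww" (len 15), cursors c3@2 c1@7 c2@12, authorship ....111..222...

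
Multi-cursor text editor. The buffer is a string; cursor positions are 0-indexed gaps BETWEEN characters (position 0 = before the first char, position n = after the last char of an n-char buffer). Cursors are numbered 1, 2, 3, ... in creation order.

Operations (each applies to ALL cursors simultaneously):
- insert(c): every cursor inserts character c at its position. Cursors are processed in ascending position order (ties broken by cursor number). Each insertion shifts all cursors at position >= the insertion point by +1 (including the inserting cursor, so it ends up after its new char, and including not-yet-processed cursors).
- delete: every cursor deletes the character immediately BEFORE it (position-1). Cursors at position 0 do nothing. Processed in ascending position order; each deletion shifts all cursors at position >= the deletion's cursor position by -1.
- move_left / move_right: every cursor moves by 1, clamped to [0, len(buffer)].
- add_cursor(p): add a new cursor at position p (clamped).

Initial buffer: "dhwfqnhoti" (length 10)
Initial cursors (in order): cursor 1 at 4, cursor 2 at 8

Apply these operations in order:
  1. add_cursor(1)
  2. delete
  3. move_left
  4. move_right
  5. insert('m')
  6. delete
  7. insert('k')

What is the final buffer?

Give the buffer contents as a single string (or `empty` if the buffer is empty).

Answer: hkwkqnhkti

Derivation:
After op 1 (add_cursor(1)): buffer="dhwfqnhoti" (len 10), cursors c3@1 c1@4 c2@8, authorship ..........
After op 2 (delete): buffer="hwqnhti" (len 7), cursors c3@0 c1@2 c2@5, authorship .......
After op 3 (move_left): buffer="hwqnhti" (len 7), cursors c3@0 c1@1 c2@4, authorship .......
After op 4 (move_right): buffer="hwqnhti" (len 7), cursors c3@1 c1@2 c2@5, authorship .......
After op 5 (insert('m')): buffer="hmwmqnhmti" (len 10), cursors c3@2 c1@4 c2@8, authorship .3.1...2..
After op 6 (delete): buffer="hwqnhti" (len 7), cursors c3@1 c1@2 c2@5, authorship .......
After op 7 (insert('k')): buffer="hkwkqnhkti" (len 10), cursors c3@2 c1@4 c2@8, authorship .3.1...2..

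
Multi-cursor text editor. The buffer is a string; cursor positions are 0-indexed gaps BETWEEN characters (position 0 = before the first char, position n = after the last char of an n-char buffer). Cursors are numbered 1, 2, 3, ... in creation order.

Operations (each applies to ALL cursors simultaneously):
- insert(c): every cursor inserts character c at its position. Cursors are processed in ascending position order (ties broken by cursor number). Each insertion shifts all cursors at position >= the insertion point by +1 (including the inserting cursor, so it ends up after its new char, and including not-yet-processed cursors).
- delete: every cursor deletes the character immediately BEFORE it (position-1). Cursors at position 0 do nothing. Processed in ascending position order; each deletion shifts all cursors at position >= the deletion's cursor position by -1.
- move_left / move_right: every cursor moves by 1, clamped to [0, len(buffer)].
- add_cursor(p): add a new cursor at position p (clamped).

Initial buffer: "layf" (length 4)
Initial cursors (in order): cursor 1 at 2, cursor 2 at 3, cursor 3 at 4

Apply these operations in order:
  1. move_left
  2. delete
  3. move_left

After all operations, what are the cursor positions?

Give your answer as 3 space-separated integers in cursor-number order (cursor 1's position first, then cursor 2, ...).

After op 1 (move_left): buffer="layf" (len 4), cursors c1@1 c2@2 c3@3, authorship ....
After op 2 (delete): buffer="f" (len 1), cursors c1@0 c2@0 c3@0, authorship .
After op 3 (move_left): buffer="f" (len 1), cursors c1@0 c2@0 c3@0, authorship .

Answer: 0 0 0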